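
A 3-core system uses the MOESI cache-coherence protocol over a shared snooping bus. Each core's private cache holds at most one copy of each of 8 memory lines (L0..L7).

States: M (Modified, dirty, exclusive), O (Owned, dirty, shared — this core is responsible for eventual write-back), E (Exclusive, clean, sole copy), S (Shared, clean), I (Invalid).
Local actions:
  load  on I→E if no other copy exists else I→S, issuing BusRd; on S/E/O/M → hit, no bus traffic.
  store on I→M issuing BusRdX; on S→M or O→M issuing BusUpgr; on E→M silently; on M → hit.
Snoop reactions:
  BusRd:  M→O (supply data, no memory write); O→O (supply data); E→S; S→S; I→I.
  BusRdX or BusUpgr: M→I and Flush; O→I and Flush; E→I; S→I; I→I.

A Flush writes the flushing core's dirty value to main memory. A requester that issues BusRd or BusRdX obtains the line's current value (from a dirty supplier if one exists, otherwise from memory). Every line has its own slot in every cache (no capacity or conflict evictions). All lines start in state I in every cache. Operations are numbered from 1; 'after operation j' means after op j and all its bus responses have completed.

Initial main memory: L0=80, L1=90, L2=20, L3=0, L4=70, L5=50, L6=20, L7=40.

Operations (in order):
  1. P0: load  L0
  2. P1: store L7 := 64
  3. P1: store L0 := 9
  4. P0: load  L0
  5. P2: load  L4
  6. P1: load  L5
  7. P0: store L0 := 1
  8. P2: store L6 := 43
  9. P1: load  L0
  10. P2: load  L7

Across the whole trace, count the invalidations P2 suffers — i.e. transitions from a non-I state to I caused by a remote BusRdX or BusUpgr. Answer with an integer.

1. P0: load  L0  bus=[BusRd]  L0: P0=E P1=I P2=I  mem[L0]=80
2. P1: store L7 := 64  bus=[BusRdX]  L7: P0=I P1=M P2=I  mem[L7]=40
3. P1: store L0 := 9  bus=[BusRdX]  L0: P0=I P1=M P2=I  mem[L0]=80
4. P0: load  L0  bus=[BusRd]  L0: P0=S P1=O P2=I  mem[L0]=80
5. P2: load  L4  bus=[BusRd]  L4: P0=I P1=I P2=E  mem[L4]=70
6. P1: load  L5  bus=[BusRd]  L5: P0=I P1=E P2=I  mem[L5]=50
7. P0: store L0 := 1  bus=[BusUpgr,Flush]  L0: P0=M P1=I P2=I  mem[L0]=9
8. P2: store L6 := 43  bus=[BusRdX]  L6: P0=I P1=I P2=M  mem[L6]=20
9. P1: load  L0  bus=[BusRd]  L0: P0=O P1=S P2=I  mem[L0]=9
10. P2: load  L7  bus=[BusRd]  L7: P0=I P1=O P2=S  mem[L7]=40

invalidations = 0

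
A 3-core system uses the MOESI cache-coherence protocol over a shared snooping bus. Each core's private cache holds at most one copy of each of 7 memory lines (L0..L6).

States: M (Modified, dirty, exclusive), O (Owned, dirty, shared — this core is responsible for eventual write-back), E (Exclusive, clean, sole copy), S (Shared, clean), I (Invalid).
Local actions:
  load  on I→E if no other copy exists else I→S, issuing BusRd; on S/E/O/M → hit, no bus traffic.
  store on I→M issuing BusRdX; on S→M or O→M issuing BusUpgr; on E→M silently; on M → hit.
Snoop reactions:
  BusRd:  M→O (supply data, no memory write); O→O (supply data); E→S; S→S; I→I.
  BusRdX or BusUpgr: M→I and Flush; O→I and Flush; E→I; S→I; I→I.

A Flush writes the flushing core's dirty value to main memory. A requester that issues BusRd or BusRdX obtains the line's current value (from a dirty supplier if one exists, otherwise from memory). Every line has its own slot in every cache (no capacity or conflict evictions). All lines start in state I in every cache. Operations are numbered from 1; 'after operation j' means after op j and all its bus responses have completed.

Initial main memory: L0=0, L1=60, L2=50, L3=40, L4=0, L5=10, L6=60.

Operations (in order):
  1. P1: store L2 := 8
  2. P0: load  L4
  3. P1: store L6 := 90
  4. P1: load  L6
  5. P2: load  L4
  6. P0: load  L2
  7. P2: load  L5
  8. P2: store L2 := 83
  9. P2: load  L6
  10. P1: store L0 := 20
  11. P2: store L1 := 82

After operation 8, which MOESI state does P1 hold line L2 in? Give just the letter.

state = I

1. P1: store L2 := 8  bus=[BusRdX]  L2: P0=I P1=M P2=I  mem[L2]=50
2. P0: load  L4  bus=[BusRd]  L4: P0=E P1=I P2=I  mem[L4]=0
3. P1: store L6 := 90  bus=[BusRdX]  L6: P0=I P1=M P2=I  mem[L6]=60
4. P1: load  L6  bus=[-]  L6: P0=I P1=M P2=I  mem[L6]=60
5. P2: load  L4  bus=[BusRd]  L4: P0=S P1=I P2=S  mem[L4]=0
6. P0: load  L2  bus=[BusRd]  L2: P0=S P1=O P2=I  mem[L2]=50
7. P2: load  L5  bus=[BusRd]  L5: P0=I P1=I P2=E  mem[L5]=10
8. P2: store L2 := 83  bus=[BusRdX,Flush]  L2: P0=I P1=I P2=M  mem[L2]=8
9. P2: load  L6  bus=[BusRd]  L6: P0=I P1=O P2=S  mem[L6]=60
10. P1: store L0 := 20  bus=[BusRdX]  L0: P0=I P1=M P2=I  mem[L0]=0
11. P2: store L1 := 82  bus=[BusRdX]  L1: P0=I P1=I P2=M  mem[L1]=60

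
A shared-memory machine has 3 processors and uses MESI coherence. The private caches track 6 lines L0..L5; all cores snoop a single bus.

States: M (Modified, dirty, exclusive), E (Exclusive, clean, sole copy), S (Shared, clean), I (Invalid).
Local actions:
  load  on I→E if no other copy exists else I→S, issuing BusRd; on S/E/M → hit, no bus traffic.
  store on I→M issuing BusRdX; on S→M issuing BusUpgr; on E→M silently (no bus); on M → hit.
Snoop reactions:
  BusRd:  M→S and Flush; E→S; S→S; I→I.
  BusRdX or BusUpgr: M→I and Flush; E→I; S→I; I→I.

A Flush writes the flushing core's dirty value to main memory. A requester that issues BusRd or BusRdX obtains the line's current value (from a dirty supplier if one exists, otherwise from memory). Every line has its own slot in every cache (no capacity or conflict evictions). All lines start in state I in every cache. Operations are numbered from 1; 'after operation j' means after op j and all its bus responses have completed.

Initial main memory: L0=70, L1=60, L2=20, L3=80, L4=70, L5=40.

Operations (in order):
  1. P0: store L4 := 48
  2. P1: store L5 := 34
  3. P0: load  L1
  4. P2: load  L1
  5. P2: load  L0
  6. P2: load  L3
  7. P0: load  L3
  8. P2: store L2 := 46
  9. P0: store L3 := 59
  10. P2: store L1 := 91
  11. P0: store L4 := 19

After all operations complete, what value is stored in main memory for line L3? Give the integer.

step 1: P0: store L4 := 48  ⟶  MII  (L4)  txn=BusRdX  M[L4]=70
step 2: P1: store L5 := 34  ⟶  IMI  (L5)  txn=BusRdX  M[L5]=40
step 3: P0: load  L1  ⟶  EII  (L1)  txn=BusRd  M[L1]=60
step 4: P2: load  L1  ⟶  SIS  (L1)  txn=BusRd  M[L1]=60
step 5: P2: load  L0  ⟶  IIE  (L0)  txn=BusRd  M[L0]=70
step 6: P2: load  L3  ⟶  IIE  (L3)  txn=BusRd  M[L3]=80
step 7: P0: load  L3  ⟶  SIS  (L3)  txn=BusRd  M[L3]=80
step 8: P2: store L2 := 46  ⟶  IIM  (L2)  txn=BusRdX  M[L2]=20
step 9: P0: store L3 := 59  ⟶  MII  (L3)  txn=BusUpgr  M[L3]=80
step 10: P2: store L1 := 91  ⟶  IIM  (L1)  txn=BusUpgr  M[L1]=60
step 11: P0: store L4 := 19  ⟶  MII  (L4)  txn=∅  M[L4]=70

memory[L3] = 80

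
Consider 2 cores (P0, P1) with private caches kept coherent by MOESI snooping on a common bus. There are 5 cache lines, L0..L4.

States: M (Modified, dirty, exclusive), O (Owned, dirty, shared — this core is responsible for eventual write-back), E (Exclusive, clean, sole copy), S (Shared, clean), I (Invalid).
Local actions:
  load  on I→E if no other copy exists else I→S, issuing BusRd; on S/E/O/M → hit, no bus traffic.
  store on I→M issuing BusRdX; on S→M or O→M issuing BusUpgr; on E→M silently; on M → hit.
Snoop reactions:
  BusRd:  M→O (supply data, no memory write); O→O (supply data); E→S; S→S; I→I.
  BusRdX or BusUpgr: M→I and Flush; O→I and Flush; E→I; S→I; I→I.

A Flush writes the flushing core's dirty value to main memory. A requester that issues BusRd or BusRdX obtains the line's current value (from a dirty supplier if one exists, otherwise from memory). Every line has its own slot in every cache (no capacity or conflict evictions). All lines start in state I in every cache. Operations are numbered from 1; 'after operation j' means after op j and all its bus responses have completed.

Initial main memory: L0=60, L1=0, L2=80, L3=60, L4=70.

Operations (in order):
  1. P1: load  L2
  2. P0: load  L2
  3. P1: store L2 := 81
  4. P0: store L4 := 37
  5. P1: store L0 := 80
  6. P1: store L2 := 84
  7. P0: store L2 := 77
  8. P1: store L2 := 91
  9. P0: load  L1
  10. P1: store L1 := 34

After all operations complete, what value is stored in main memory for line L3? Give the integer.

  op1 P1: load  L2 → I/E on L2; bus BusRd; mem=80
  op2 P0: load  L2 → S/S on L2; bus BusRd; mem=80
  op3 P1: store L2 := 81 → I/M on L2; bus BusUpgr; mem=80
  op4 P0: store L4 := 37 → M/I on L4; bus BusRdX; mem=70
  op5 P1: store L0 := 80 → I/M on L0; bus BusRdX; mem=60
  op6 P1: store L2 := 84 → I/M on L2; bus (none); mem=80
  op7 P0: store L2 := 77 → M/I on L2; bus BusRdX Flush; mem=84
  op8 P1: store L2 := 91 → I/M on L2; bus BusRdX Flush; mem=77
  op9 P0: load  L1 → E/I on L1; bus BusRd; mem=0
  op10 P1: store L1 := 34 → I/M on L1; bus BusRdX; mem=0

memory[L3] = 60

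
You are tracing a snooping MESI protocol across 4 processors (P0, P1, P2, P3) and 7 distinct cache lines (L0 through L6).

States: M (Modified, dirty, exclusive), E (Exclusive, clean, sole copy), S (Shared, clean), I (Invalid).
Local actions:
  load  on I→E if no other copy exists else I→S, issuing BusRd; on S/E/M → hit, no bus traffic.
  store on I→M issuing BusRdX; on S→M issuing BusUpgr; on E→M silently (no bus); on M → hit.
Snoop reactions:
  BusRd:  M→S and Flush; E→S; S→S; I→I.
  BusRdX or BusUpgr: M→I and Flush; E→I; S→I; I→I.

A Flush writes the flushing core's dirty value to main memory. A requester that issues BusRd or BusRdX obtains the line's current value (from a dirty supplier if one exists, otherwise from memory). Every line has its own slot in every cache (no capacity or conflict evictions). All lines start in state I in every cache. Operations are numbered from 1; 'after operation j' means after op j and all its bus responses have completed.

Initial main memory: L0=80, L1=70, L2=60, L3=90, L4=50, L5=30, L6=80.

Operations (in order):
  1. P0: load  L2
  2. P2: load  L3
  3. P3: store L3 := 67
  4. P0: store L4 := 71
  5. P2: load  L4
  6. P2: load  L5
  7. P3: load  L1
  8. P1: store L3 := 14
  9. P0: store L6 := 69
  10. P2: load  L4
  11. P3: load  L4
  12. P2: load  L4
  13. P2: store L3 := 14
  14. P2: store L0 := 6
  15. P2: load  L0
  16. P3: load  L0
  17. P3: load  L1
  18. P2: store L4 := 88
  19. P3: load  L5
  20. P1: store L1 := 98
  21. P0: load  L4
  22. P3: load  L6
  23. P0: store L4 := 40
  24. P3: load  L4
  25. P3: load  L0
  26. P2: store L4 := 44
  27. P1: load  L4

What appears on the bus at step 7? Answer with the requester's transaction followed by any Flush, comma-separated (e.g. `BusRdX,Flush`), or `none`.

bus = BusRd

1. P0: load  L2  bus=[BusRd]  L2: P0=E P1=I P2=I P3=I  mem[L2]=60
2. P2: load  L3  bus=[BusRd]  L3: P0=I P1=I P2=E P3=I  mem[L3]=90
3. P3: store L3 := 67  bus=[BusRdX]  L3: P0=I P1=I P2=I P3=M  mem[L3]=90
4. P0: store L4 := 71  bus=[BusRdX]  L4: P0=M P1=I P2=I P3=I  mem[L4]=50
5. P2: load  L4  bus=[BusRd,Flush]  L4: P0=S P1=I P2=S P3=I  mem[L4]=71
6. P2: load  L5  bus=[BusRd]  L5: P0=I P1=I P2=E P3=I  mem[L5]=30
7. P3: load  L1  bus=[BusRd]  L1: P0=I P1=I P2=I P3=E  mem[L1]=70
8. P1: store L3 := 14  bus=[BusRdX,Flush]  L3: P0=I P1=M P2=I P3=I  mem[L3]=67
9. P0: store L6 := 69  bus=[BusRdX]  L6: P0=M P1=I P2=I P3=I  mem[L6]=80
10. P2: load  L4  bus=[-]  L4: P0=S P1=I P2=S P3=I  mem[L4]=71
11. P3: load  L4  bus=[BusRd]  L4: P0=S P1=I P2=S P3=S  mem[L4]=71
12. P2: load  L4  bus=[-]  L4: P0=S P1=I P2=S P3=S  mem[L4]=71
13. P2: store L3 := 14  bus=[BusRdX,Flush]  L3: P0=I P1=I P2=M P3=I  mem[L3]=14
14. P2: store L0 := 6  bus=[BusRdX]  L0: P0=I P1=I P2=M P3=I  mem[L0]=80
15. P2: load  L0  bus=[-]  L0: P0=I P1=I P2=M P3=I  mem[L0]=80
16. P3: load  L0  bus=[BusRd,Flush]  L0: P0=I P1=I P2=S P3=S  mem[L0]=6
17. P3: load  L1  bus=[-]  L1: P0=I P1=I P2=I P3=E  mem[L1]=70
18. P2: store L4 := 88  bus=[BusUpgr]  L4: P0=I P1=I P2=M P3=I  mem[L4]=71
19. P3: load  L5  bus=[BusRd]  L5: P0=I P1=I P2=S P3=S  mem[L5]=30
20. P1: store L1 := 98  bus=[BusRdX]  L1: P0=I P1=M P2=I P3=I  mem[L1]=70
21. P0: load  L4  bus=[BusRd,Flush]  L4: P0=S P1=I P2=S P3=I  mem[L4]=88
22. P3: load  L6  bus=[BusRd,Flush]  L6: P0=S P1=I P2=I P3=S  mem[L6]=69
23. P0: store L4 := 40  bus=[BusUpgr]  L4: P0=M P1=I P2=I P3=I  mem[L4]=88
24. P3: load  L4  bus=[BusRd,Flush]  L4: P0=S P1=I P2=I P3=S  mem[L4]=40
25. P3: load  L0  bus=[-]  L0: P0=I P1=I P2=S P3=S  mem[L0]=6
26. P2: store L4 := 44  bus=[BusRdX]  L4: P0=I P1=I P2=M P3=I  mem[L4]=40
27. P1: load  L4  bus=[BusRd,Flush]  L4: P0=I P1=S P2=S P3=I  mem[L4]=44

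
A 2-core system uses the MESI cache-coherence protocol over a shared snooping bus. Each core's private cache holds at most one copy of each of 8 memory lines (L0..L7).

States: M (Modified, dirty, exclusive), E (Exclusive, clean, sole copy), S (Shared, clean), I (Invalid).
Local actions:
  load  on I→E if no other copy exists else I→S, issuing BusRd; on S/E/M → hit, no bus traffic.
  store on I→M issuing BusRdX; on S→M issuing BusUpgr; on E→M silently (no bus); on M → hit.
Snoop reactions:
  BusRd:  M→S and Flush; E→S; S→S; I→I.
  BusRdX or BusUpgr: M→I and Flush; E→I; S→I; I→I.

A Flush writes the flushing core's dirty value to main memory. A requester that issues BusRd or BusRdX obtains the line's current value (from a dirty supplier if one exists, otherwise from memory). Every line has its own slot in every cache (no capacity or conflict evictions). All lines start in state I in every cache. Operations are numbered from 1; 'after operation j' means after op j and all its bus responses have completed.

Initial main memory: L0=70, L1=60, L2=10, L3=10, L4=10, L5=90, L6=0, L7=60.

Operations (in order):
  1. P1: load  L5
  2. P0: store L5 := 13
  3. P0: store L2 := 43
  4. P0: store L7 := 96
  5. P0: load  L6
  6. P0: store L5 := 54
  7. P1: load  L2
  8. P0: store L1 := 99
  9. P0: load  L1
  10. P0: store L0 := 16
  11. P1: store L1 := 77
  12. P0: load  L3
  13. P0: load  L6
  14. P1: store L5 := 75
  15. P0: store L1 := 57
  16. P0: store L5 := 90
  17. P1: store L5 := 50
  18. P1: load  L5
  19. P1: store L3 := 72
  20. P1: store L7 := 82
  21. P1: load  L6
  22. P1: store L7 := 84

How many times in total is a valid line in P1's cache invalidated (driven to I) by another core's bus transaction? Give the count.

invalidations = 3

[1] P1: load  L5 | P0:I, P1:E(90) | bus: BusRd
[2] P0: store L5 := 13 | P0:M(13), P1:I | bus: BusRdX
[3] P0: store L2 := 43 | P0:M(43), P1:I | bus: BusRdX
[4] P0: store L7 := 96 | P0:M(96), P1:I | bus: BusRdX
[5] P0: load  L6 | P0:E(0), P1:I | bus: BusRd
[6] P0: store L5 := 54 | P0:M(54), P1:I | bus: none
[7] P1: load  L2 | P0:S(43), P1:S(43) | bus: BusRd,Flush
[8] P0: store L1 := 99 | P0:M(99), P1:I | bus: BusRdX
[9] P0: load  L1 | P0:M(99), P1:I | bus: none
[10] P0: store L0 := 16 | P0:M(16), P1:I | bus: BusRdX
[11] P1: store L1 := 77 | P0:I, P1:M(77) | bus: BusRdX,Flush
[12] P0: load  L3 | P0:E(10), P1:I | bus: BusRd
[13] P0: load  L6 | P0:E(0), P1:I | bus: none
[14] P1: store L5 := 75 | P0:I, P1:M(75) | bus: BusRdX,Flush
[15] P0: store L1 := 57 | P0:M(57), P1:I | bus: BusRdX,Flush
[16] P0: store L5 := 90 | P0:M(90), P1:I | bus: BusRdX,Flush
[17] P1: store L5 := 50 | P0:I, P1:M(50) | bus: BusRdX,Flush
[18] P1: load  L5 | P0:I, P1:M(50) | bus: none
[19] P1: store L3 := 72 | P0:I, P1:M(72) | bus: BusRdX
[20] P1: store L7 := 82 | P0:I, P1:M(82) | bus: BusRdX,Flush
[21] P1: load  L6 | P0:S(0), P1:S(0) | bus: BusRd
[22] P1: store L7 := 84 | P0:I, P1:M(84) | bus: none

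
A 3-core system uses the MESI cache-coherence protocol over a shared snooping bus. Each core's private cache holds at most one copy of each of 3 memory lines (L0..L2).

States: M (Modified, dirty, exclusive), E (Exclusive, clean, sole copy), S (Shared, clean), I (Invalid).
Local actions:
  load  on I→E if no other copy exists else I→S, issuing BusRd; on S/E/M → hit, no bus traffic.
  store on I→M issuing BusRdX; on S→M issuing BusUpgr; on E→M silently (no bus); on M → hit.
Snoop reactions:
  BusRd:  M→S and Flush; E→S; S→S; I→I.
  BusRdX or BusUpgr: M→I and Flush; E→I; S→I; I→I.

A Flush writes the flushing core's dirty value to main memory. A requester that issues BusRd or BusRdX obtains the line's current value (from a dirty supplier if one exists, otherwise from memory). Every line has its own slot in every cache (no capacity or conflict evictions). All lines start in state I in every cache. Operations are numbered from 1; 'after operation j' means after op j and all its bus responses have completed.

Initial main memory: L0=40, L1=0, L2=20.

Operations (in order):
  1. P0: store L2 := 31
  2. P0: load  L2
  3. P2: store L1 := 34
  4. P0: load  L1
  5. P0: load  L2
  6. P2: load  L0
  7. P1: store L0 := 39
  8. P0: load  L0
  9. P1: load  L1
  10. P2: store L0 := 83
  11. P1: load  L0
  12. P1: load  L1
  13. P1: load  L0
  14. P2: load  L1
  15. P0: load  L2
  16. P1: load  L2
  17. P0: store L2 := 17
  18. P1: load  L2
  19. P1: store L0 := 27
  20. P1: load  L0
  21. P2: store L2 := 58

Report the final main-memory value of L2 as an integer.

1. P0: store L2 := 31  bus=[BusRdX]  L2: P0=M P1=I P2=I  mem[L2]=20
2. P0: load  L2  bus=[-]  L2: P0=M P1=I P2=I  mem[L2]=20
3. P2: store L1 := 34  bus=[BusRdX]  L1: P0=I P1=I P2=M  mem[L1]=0
4. P0: load  L1  bus=[BusRd,Flush]  L1: P0=S P1=I P2=S  mem[L1]=34
5. P0: load  L2  bus=[-]  L2: P0=M P1=I P2=I  mem[L2]=20
6. P2: load  L0  bus=[BusRd]  L0: P0=I P1=I P2=E  mem[L0]=40
7. P1: store L0 := 39  bus=[BusRdX]  L0: P0=I P1=M P2=I  mem[L0]=40
8. P0: load  L0  bus=[BusRd,Flush]  L0: P0=S P1=S P2=I  mem[L0]=39
9. P1: load  L1  bus=[BusRd]  L1: P0=S P1=S P2=S  mem[L1]=34
10. P2: store L0 := 83  bus=[BusRdX]  L0: P0=I P1=I P2=M  mem[L0]=39
11. P1: load  L0  bus=[BusRd,Flush]  L0: P0=I P1=S P2=S  mem[L0]=83
12. P1: load  L1  bus=[-]  L1: P0=S P1=S P2=S  mem[L1]=34
13. P1: load  L0  bus=[-]  L0: P0=I P1=S P2=S  mem[L0]=83
14. P2: load  L1  bus=[-]  L1: P0=S P1=S P2=S  mem[L1]=34
15. P0: load  L2  bus=[-]  L2: P0=M P1=I P2=I  mem[L2]=20
16. P1: load  L2  bus=[BusRd,Flush]  L2: P0=S P1=S P2=I  mem[L2]=31
17. P0: store L2 := 17  bus=[BusUpgr]  L2: P0=M P1=I P2=I  mem[L2]=31
18. P1: load  L2  bus=[BusRd,Flush]  L2: P0=S P1=S P2=I  mem[L2]=17
19. P1: store L0 := 27  bus=[BusUpgr]  L0: P0=I P1=M P2=I  mem[L0]=83
20. P1: load  L0  bus=[-]  L0: P0=I P1=M P2=I  mem[L0]=83
21. P2: store L2 := 58  bus=[BusRdX]  L2: P0=I P1=I P2=M  mem[L2]=17

memory[L2] = 17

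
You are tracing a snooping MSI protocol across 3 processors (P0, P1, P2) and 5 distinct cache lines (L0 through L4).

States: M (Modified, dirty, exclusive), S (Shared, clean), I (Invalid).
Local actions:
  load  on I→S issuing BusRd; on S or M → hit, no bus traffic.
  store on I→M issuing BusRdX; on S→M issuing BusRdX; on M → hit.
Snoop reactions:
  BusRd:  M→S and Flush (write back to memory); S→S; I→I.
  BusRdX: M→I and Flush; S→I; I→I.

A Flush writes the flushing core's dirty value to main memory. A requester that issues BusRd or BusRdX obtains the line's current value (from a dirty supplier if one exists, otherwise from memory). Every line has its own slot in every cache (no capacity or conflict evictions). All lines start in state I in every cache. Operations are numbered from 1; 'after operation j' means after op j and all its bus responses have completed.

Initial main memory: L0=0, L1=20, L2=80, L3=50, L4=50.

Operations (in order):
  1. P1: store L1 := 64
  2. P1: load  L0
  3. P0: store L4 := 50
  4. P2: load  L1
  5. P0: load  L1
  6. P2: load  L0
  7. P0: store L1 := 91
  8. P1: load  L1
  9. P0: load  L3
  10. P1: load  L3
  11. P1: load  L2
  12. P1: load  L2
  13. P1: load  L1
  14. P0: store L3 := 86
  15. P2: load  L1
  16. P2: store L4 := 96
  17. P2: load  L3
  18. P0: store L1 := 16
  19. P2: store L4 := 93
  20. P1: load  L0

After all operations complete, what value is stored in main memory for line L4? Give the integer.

memory[L4] = 50

step 1: P1: store L1 := 64  ⟶  IMI  (L1)  txn=BusRdX  M[L1]=20
step 2: P1: load  L0  ⟶  ISI  (L0)  txn=BusRd  M[L0]=0
step 3: P0: store L4 := 50  ⟶  MII  (L4)  txn=BusRdX  M[L4]=50
step 4: P2: load  L1  ⟶  ISS  (L1)  txn=BusRd+Flush  M[L1]=64
step 5: P0: load  L1  ⟶  SSS  (L1)  txn=BusRd  M[L1]=64
step 6: P2: load  L0  ⟶  ISS  (L0)  txn=BusRd  M[L0]=0
step 7: P0: store L1 := 91  ⟶  MII  (L1)  txn=BusRdX  M[L1]=64
step 8: P1: load  L1  ⟶  SSI  (L1)  txn=BusRd+Flush  M[L1]=91
step 9: P0: load  L3  ⟶  SII  (L3)  txn=BusRd  M[L3]=50
step 10: P1: load  L3  ⟶  SSI  (L3)  txn=BusRd  M[L3]=50
step 11: P1: load  L2  ⟶  ISI  (L2)  txn=BusRd  M[L2]=80
step 12: P1: load  L2  ⟶  ISI  (L2)  txn=∅  M[L2]=80
step 13: P1: load  L1  ⟶  SSI  (L1)  txn=∅  M[L1]=91
step 14: P0: store L3 := 86  ⟶  MII  (L3)  txn=BusRdX  M[L3]=50
step 15: P2: load  L1  ⟶  SSS  (L1)  txn=BusRd  M[L1]=91
step 16: P2: store L4 := 96  ⟶  IIM  (L4)  txn=BusRdX+Flush  M[L4]=50
step 17: P2: load  L3  ⟶  SIS  (L3)  txn=BusRd+Flush  M[L3]=86
step 18: P0: store L1 := 16  ⟶  MII  (L1)  txn=BusRdX  M[L1]=91
step 19: P2: store L4 := 93  ⟶  IIM  (L4)  txn=∅  M[L4]=50
step 20: P1: load  L0  ⟶  ISS  (L0)  txn=∅  M[L0]=0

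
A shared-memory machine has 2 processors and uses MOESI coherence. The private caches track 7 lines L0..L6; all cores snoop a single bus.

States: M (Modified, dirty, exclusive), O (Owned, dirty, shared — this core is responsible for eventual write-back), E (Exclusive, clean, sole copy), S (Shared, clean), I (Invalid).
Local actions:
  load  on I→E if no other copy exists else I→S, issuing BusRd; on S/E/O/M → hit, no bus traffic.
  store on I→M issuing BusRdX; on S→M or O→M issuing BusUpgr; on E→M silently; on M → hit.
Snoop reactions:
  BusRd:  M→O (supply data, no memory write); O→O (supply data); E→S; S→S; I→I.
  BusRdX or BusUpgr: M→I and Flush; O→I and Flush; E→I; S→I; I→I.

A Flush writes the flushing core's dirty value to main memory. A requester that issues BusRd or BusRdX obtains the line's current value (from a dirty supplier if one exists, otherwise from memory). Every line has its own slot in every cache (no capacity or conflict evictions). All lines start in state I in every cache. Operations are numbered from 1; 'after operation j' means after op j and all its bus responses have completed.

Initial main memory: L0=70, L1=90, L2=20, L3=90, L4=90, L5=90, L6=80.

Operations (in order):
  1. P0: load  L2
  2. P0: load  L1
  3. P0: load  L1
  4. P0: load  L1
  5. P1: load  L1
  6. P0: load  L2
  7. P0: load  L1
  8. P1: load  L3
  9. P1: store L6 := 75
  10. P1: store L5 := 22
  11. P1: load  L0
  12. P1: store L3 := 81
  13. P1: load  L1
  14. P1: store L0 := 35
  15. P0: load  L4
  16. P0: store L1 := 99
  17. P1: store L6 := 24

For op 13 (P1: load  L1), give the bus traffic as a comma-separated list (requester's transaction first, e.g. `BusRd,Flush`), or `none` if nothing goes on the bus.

bus = none

[1] P0: load  L2 | P0:E(20), P1:I | bus: BusRd
[2] P0: load  L1 | P0:E(90), P1:I | bus: BusRd
[3] P0: load  L1 | P0:E(90), P1:I | bus: none
[4] P0: load  L1 | P0:E(90), P1:I | bus: none
[5] P1: load  L1 | P0:S(90), P1:S(90) | bus: BusRd
[6] P0: load  L2 | P0:E(20), P1:I | bus: none
[7] P0: load  L1 | P0:S(90), P1:S(90) | bus: none
[8] P1: load  L3 | P0:I, P1:E(90) | bus: BusRd
[9] P1: store L6 := 75 | P0:I, P1:M(75) | bus: BusRdX
[10] P1: store L5 := 22 | P0:I, P1:M(22) | bus: BusRdX
[11] P1: load  L0 | P0:I, P1:E(70) | bus: BusRd
[12] P1: store L3 := 81 | P0:I, P1:M(81) | bus: none
[13] P1: load  L1 | P0:S(90), P1:S(90) | bus: none
[14] P1: store L0 := 35 | P0:I, P1:M(35) | bus: none
[15] P0: load  L4 | P0:E(90), P1:I | bus: BusRd
[16] P0: store L1 := 99 | P0:M(99), P1:I | bus: BusUpgr
[17] P1: store L6 := 24 | P0:I, P1:M(24) | bus: none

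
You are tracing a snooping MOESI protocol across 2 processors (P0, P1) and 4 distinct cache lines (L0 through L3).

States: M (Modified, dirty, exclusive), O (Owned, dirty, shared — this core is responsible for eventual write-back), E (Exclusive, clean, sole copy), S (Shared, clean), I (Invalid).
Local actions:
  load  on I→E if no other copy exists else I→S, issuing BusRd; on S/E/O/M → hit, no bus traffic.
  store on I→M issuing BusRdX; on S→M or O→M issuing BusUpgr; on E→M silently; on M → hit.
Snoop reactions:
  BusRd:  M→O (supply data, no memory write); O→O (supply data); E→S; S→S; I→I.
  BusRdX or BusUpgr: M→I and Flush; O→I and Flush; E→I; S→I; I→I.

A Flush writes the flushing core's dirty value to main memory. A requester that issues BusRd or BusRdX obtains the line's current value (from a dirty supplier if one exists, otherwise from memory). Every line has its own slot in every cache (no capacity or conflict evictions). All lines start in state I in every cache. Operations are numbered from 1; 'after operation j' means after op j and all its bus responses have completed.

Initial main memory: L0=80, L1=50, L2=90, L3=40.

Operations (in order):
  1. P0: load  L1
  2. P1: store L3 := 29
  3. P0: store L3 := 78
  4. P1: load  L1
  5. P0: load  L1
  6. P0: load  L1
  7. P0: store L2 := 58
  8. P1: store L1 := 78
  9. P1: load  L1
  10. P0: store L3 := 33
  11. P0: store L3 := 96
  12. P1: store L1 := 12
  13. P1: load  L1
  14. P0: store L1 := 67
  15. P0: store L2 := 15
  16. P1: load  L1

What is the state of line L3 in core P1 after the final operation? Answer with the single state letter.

state = I

[1] P0: load  L1 | P0:E(50), P1:I | bus: BusRd
[2] P1: store L3 := 29 | P0:I, P1:M(29) | bus: BusRdX
[3] P0: store L3 := 78 | P0:M(78), P1:I | bus: BusRdX,Flush
[4] P1: load  L1 | P0:S(50), P1:S(50) | bus: BusRd
[5] P0: load  L1 | P0:S(50), P1:S(50) | bus: none
[6] P0: load  L1 | P0:S(50), P1:S(50) | bus: none
[7] P0: store L2 := 58 | P0:M(58), P1:I | bus: BusRdX
[8] P1: store L1 := 78 | P0:I, P1:M(78) | bus: BusUpgr
[9] P1: load  L1 | P0:I, P1:M(78) | bus: none
[10] P0: store L3 := 33 | P0:M(33), P1:I | bus: none
[11] P0: store L3 := 96 | P0:M(96), P1:I | bus: none
[12] P1: store L1 := 12 | P0:I, P1:M(12) | bus: none
[13] P1: load  L1 | P0:I, P1:M(12) | bus: none
[14] P0: store L1 := 67 | P0:M(67), P1:I | bus: BusRdX,Flush
[15] P0: store L2 := 15 | P0:M(15), P1:I | bus: none
[16] P1: load  L1 | P0:O(67), P1:S(67) | bus: BusRd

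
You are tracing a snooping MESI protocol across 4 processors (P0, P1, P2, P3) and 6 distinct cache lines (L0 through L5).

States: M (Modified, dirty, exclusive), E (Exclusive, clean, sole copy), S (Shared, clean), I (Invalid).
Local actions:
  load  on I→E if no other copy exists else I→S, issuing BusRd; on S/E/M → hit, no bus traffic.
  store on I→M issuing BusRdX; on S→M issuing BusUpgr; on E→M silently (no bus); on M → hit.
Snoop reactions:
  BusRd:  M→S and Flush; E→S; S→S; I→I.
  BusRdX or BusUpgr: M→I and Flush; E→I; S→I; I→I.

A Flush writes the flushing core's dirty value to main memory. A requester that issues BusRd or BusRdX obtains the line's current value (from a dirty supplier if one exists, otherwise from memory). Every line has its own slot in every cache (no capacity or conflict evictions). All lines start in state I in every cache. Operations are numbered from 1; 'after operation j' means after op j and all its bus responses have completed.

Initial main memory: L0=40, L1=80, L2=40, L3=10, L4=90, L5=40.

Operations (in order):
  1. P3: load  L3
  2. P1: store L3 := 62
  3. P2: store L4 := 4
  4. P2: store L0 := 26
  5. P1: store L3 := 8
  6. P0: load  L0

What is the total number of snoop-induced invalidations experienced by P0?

  op1 P3: load  L3 → I/I/I/E on L3; bus BusRd; mem=10
  op2 P1: store L3 := 62 → I/M/I/I on L3; bus BusRdX; mem=10
  op3 P2: store L4 := 4 → I/I/M/I on L4; bus BusRdX; mem=90
  op4 P2: store L0 := 26 → I/I/M/I on L0; bus BusRdX; mem=40
  op5 P1: store L3 := 8 → I/M/I/I on L3; bus (none); mem=10
  op6 P0: load  L0 → S/I/S/I on L0; bus BusRd Flush; mem=26

invalidations = 0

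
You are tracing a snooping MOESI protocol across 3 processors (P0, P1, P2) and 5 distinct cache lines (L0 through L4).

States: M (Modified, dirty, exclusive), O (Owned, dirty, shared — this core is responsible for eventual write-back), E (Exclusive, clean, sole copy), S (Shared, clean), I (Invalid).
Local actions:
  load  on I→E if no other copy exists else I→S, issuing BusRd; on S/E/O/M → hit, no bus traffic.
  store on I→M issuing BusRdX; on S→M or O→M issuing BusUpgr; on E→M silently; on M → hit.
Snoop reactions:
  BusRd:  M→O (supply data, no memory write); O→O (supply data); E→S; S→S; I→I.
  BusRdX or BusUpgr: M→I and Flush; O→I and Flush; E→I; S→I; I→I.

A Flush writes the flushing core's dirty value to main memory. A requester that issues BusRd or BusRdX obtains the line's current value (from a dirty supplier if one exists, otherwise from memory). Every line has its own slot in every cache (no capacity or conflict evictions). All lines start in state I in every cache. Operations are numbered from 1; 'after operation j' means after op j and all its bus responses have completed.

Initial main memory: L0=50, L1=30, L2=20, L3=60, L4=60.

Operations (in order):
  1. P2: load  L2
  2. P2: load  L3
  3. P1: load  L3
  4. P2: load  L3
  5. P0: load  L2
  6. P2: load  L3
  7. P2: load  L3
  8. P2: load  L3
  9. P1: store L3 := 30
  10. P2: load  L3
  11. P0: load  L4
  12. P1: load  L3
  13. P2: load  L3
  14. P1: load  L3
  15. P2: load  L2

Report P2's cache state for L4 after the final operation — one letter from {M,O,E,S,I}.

  op1 P2: load  L2 → I/I/E on L2; bus BusRd; mem=20
  op2 P2: load  L3 → I/I/E on L3; bus BusRd; mem=60
  op3 P1: load  L3 → I/S/S on L3; bus BusRd; mem=60
  op4 P2: load  L3 → I/S/S on L3; bus (none); mem=60
  op5 P0: load  L2 → S/I/S on L2; bus BusRd; mem=20
  op6 P2: load  L3 → I/S/S on L3; bus (none); mem=60
  op7 P2: load  L3 → I/S/S on L3; bus (none); mem=60
  op8 P2: load  L3 → I/S/S on L3; bus (none); mem=60
  op9 P1: store L3 := 30 → I/M/I on L3; bus BusUpgr; mem=60
  op10 P2: load  L3 → I/O/S on L3; bus BusRd; mem=60
  op11 P0: load  L4 → E/I/I on L4; bus BusRd; mem=60
  op12 P1: load  L3 → I/O/S on L3; bus (none); mem=60
  op13 P2: load  L3 → I/O/S on L3; bus (none); mem=60
  op14 P1: load  L3 → I/O/S on L3; bus (none); mem=60
  op15 P2: load  L2 → S/I/S on L2; bus (none); mem=20

state = I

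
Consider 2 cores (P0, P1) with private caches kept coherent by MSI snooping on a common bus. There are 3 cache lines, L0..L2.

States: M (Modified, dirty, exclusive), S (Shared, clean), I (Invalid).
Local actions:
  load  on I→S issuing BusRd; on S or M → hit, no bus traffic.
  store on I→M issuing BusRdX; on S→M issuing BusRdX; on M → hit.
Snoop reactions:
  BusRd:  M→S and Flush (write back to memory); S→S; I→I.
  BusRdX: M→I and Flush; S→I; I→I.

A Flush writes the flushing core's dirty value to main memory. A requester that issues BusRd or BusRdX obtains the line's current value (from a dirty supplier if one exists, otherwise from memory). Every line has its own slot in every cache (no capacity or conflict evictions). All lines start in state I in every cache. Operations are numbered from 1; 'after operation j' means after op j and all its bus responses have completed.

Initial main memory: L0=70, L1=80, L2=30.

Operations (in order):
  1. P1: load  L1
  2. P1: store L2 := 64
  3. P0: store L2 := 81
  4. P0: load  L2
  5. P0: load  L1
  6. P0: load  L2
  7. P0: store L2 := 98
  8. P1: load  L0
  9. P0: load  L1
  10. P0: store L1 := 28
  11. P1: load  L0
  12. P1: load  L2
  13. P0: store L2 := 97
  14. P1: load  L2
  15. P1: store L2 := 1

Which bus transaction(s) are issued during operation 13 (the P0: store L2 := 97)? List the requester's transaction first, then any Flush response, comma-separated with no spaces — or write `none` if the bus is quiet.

bus = BusRdX

  op1 P1: load  L1 → I/S on L1; bus BusRd; mem=80
  op2 P1: store L2 := 64 → I/M on L2; bus BusRdX; mem=30
  op3 P0: store L2 := 81 → M/I on L2; bus BusRdX Flush; mem=64
  op4 P0: load  L2 → M/I on L2; bus (none); mem=64
  op5 P0: load  L1 → S/S on L1; bus BusRd; mem=80
  op6 P0: load  L2 → M/I on L2; bus (none); mem=64
  op7 P0: store L2 := 98 → M/I on L2; bus (none); mem=64
  op8 P1: load  L0 → I/S on L0; bus BusRd; mem=70
  op9 P0: load  L1 → S/S on L1; bus (none); mem=80
  op10 P0: store L1 := 28 → M/I on L1; bus BusRdX; mem=80
  op11 P1: load  L0 → I/S on L0; bus (none); mem=70
  op12 P1: load  L2 → S/S on L2; bus BusRd Flush; mem=98
  op13 P0: store L2 := 97 → M/I on L2; bus BusRdX; mem=98
  op14 P1: load  L2 → S/S on L2; bus BusRd Flush; mem=97
  op15 P1: store L2 := 1 → I/M on L2; bus BusRdX; mem=97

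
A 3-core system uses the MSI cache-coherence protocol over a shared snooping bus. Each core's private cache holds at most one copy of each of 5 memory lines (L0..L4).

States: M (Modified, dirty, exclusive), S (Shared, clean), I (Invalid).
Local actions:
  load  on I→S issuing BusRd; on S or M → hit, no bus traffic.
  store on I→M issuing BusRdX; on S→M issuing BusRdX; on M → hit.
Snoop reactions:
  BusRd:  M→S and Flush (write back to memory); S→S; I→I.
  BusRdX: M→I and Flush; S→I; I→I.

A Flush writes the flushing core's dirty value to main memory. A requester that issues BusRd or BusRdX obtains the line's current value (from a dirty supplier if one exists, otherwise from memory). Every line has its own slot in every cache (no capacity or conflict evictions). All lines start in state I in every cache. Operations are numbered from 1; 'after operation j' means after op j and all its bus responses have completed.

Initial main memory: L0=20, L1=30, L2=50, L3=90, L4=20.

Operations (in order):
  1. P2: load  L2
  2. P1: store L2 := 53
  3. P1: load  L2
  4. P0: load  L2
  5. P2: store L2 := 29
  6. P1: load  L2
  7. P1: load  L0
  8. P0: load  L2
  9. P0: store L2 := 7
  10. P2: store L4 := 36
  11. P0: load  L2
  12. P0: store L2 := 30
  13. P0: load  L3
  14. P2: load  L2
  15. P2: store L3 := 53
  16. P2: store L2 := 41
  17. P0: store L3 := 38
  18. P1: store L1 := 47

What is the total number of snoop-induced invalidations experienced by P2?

  op1 P2: load  L2 → I/I/S on L2; bus BusRd; mem=50
  op2 P1: store L2 := 53 → I/M/I on L2; bus BusRdX; mem=50
  op3 P1: load  L2 → I/M/I on L2; bus (none); mem=50
  op4 P0: load  L2 → S/S/I on L2; bus BusRd Flush; mem=53
  op5 P2: store L2 := 29 → I/I/M on L2; bus BusRdX; mem=53
  op6 P1: load  L2 → I/S/S on L2; bus BusRd Flush; mem=29
  op7 P1: load  L0 → I/S/I on L0; bus BusRd; mem=20
  op8 P0: load  L2 → S/S/S on L2; bus BusRd; mem=29
  op9 P0: store L2 := 7 → M/I/I on L2; bus BusRdX; mem=29
  op10 P2: store L4 := 36 → I/I/M on L4; bus BusRdX; mem=20
  op11 P0: load  L2 → M/I/I on L2; bus (none); mem=29
  op12 P0: store L2 := 30 → M/I/I on L2; bus (none); mem=29
  op13 P0: load  L3 → S/I/I on L3; bus BusRd; mem=90
  op14 P2: load  L2 → S/I/S on L2; bus BusRd Flush; mem=30
  op15 P2: store L3 := 53 → I/I/M on L3; bus BusRdX; mem=90
  op16 P2: store L2 := 41 → I/I/M on L2; bus BusRdX; mem=30
  op17 P0: store L3 := 38 → M/I/I on L3; bus BusRdX Flush; mem=53
  op18 P1: store L1 := 47 → I/M/I on L1; bus BusRdX; mem=30

invalidations = 3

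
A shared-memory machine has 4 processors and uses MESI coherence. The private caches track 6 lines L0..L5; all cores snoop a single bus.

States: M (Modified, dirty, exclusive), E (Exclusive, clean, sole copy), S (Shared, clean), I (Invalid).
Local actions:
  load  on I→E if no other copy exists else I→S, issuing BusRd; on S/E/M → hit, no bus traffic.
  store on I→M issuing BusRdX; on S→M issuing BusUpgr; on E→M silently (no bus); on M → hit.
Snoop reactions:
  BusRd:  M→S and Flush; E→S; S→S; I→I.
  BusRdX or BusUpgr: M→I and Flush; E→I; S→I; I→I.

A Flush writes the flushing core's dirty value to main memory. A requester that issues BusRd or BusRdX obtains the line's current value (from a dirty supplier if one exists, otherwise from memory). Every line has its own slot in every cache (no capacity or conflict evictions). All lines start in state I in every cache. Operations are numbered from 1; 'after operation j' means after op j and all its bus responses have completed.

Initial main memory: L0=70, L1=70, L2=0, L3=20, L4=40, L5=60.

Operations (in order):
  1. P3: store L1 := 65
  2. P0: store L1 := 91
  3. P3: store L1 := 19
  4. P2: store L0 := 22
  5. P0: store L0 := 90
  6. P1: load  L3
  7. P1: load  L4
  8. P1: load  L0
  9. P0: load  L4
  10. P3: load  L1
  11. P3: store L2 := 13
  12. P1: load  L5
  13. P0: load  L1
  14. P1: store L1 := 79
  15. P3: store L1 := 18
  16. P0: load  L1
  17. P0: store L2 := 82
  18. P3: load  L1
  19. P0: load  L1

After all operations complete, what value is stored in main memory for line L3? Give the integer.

memory[L3] = 20

step 1: P3: store L1 := 65  ⟶  IIIM  (L1)  txn=BusRdX  M[L1]=70
step 2: P0: store L1 := 91  ⟶  MIII  (L1)  txn=BusRdX+Flush  M[L1]=65
step 3: P3: store L1 := 19  ⟶  IIIM  (L1)  txn=BusRdX+Flush  M[L1]=91
step 4: P2: store L0 := 22  ⟶  IIMI  (L0)  txn=BusRdX  M[L0]=70
step 5: P0: store L0 := 90  ⟶  MIII  (L0)  txn=BusRdX+Flush  M[L0]=22
step 6: P1: load  L3  ⟶  IEII  (L3)  txn=BusRd  M[L3]=20
step 7: P1: load  L4  ⟶  IEII  (L4)  txn=BusRd  M[L4]=40
step 8: P1: load  L0  ⟶  SSII  (L0)  txn=BusRd+Flush  M[L0]=90
step 9: P0: load  L4  ⟶  SSII  (L4)  txn=BusRd  M[L4]=40
step 10: P3: load  L1  ⟶  IIIM  (L1)  txn=∅  M[L1]=91
step 11: P3: store L2 := 13  ⟶  IIIM  (L2)  txn=BusRdX  M[L2]=0
step 12: P1: load  L5  ⟶  IEII  (L5)  txn=BusRd  M[L5]=60
step 13: P0: load  L1  ⟶  SIIS  (L1)  txn=BusRd+Flush  M[L1]=19
step 14: P1: store L1 := 79  ⟶  IMII  (L1)  txn=BusRdX  M[L1]=19
step 15: P3: store L1 := 18  ⟶  IIIM  (L1)  txn=BusRdX+Flush  M[L1]=79
step 16: P0: load  L1  ⟶  SIIS  (L1)  txn=BusRd+Flush  M[L1]=18
step 17: P0: store L2 := 82  ⟶  MIII  (L2)  txn=BusRdX+Flush  M[L2]=13
step 18: P3: load  L1  ⟶  SIIS  (L1)  txn=∅  M[L1]=18
step 19: P0: load  L1  ⟶  SIIS  (L1)  txn=∅  M[L1]=18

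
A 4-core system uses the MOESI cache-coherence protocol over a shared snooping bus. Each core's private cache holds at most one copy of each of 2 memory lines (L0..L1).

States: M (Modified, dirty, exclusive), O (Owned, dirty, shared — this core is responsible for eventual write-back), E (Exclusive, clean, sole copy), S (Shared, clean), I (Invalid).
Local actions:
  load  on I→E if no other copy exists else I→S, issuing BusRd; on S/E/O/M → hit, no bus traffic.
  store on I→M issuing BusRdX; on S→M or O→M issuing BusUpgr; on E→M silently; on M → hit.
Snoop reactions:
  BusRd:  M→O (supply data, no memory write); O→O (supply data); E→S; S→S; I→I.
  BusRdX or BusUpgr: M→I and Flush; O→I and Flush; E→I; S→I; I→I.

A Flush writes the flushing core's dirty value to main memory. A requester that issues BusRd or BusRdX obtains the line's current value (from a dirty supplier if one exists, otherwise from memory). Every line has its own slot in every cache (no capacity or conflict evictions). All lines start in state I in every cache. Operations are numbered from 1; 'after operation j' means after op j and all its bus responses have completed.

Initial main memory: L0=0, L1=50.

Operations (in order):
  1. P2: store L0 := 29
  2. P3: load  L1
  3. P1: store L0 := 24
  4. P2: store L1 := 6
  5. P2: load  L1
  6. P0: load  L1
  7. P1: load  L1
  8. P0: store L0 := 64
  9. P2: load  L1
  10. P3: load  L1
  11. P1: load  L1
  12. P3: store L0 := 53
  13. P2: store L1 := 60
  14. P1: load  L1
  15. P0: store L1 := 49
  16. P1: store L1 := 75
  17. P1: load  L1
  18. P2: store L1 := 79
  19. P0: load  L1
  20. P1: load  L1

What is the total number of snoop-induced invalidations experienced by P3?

  op1 P2: store L0 := 29 → I/I/M/I on L0; bus BusRdX; mem=0
  op2 P3: load  L1 → I/I/I/E on L1; bus BusRd; mem=50
  op3 P1: store L0 := 24 → I/M/I/I on L0; bus BusRdX Flush; mem=29
  op4 P2: store L1 := 6 → I/I/M/I on L1; bus BusRdX; mem=50
  op5 P2: load  L1 → I/I/M/I on L1; bus (none); mem=50
  op6 P0: load  L1 → S/I/O/I on L1; bus BusRd; mem=50
  op7 P1: load  L1 → S/S/O/I on L1; bus BusRd; mem=50
  op8 P0: store L0 := 64 → M/I/I/I on L0; bus BusRdX Flush; mem=24
  op9 P2: load  L1 → S/S/O/I on L1; bus (none); mem=50
  op10 P3: load  L1 → S/S/O/S on L1; bus BusRd; mem=50
  op11 P1: load  L1 → S/S/O/S on L1; bus (none); mem=50
  op12 P3: store L0 := 53 → I/I/I/M on L0; bus BusRdX Flush; mem=64
  op13 P2: store L1 := 60 → I/I/M/I on L1; bus BusUpgr; mem=50
  op14 P1: load  L1 → I/S/O/I on L1; bus BusRd; mem=50
  op15 P0: store L1 := 49 → M/I/I/I on L1; bus BusRdX Flush; mem=60
  op16 P1: store L1 := 75 → I/M/I/I on L1; bus BusRdX Flush; mem=49
  op17 P1: load  L1 → I/M/I/I on L1; bus (none); mem=49
  op18 P2: store L1 := 79 → I/I/M/I on L1; bus BusRdX Flush; mem=75
  op19 P0: load  L1 → S/I/O/I on L1; bus BusRd; mem=75
  op20 P1: load  L1 → S/S/O/I on L1; bus BusRd; mem=75

invalidations = 2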